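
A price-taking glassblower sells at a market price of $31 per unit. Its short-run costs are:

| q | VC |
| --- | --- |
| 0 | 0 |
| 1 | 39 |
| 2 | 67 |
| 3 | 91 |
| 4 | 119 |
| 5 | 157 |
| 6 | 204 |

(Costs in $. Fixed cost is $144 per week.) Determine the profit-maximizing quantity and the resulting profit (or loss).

Tabulate TR − TC: q=0: -144; q=1: -152; q=2: -149; q=3: -142; q=4: -139; q=5: -146; q=6: -162.
Profit is maximized at q = 4. AVC there is 119/4 = $29.75 ≤ P, so producing beats shutting down (which would give -$144).

q = 4; profit = -$139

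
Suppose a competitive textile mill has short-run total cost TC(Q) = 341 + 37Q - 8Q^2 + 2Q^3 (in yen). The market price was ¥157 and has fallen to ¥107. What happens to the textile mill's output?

Output falls from 6 to 5

AVC = 37 - 8Q + 2Q^2, minimized at Q = 2 where min AVC = ¥29. MC = 37 - 16Q + 6Q^2.
At P = ¥157 ≥ min AVC, set P = MC on the rising branch: Q = 6.
At P = ¥107 ≥ min AVC, set P = MC: Q = 5. The firm stays open but cuts output.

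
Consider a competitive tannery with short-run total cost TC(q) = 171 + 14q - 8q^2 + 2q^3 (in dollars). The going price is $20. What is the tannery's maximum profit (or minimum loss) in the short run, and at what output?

Profit = -$135 at q = 3

AVC = 14 - 8q + 2q^2 has its minimum $6 at q = 2; price $20 clears that bar, so the firm operates.
MC = 14 - 16q + 6q^2. Setting P = MC and taking the root on the rising branch gives q* = 3.
TR = 20·3 = 60. TC = 171 + 24 = 195. Profit = 60 − 195 = -$135.
By producing, the firm covers all variable cost plus $36 of fixed cost; shutting down would lose the full $171.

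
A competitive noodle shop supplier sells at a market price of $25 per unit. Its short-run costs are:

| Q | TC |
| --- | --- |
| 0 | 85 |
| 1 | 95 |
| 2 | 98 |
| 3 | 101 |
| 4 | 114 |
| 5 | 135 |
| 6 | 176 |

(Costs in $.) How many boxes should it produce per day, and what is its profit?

Q = 5; profit = -$10

Compute π = P·Q − TC at each output: Q=0: -85; Q=1: -70; Q=2: -48; Q=3: -26; Q=4: -14; Q=5: -10; Q=6: -26.
Profit is maximized at Q = 5. AVC there is 50/5 = $10 ≤ P, so producing beats shutting down (which would give -$85).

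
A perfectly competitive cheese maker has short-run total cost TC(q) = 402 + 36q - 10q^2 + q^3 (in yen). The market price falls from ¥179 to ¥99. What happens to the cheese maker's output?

Output falls from 11 to 9

MC = 36 - 20q + 3q^2; the shutdown threshold is min AVC = ¥11 (at q = 5).
With P = ¥179 above the shutdown price, P = MC gives q = 11.
At P = ¥99 ≥ min AVC, set P = MC: q = 9. The firm stays open but cuts output.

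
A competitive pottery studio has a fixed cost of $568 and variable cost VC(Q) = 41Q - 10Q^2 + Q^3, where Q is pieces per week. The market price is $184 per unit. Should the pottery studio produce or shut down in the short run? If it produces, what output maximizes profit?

Variable cost is VC = 41Q - 10Q^2 + Q^3, so AVC = VC/Q = 41 - 10Q + Q^2 and MC = dTC/dQ = 41 - 20Q + 3Q^2.
AVC hits its minimum where MC = AVC, at Q = 5, giving min AVC = 41 - 10·5 + 5^2 = $16.
P = $184 exceeds min AVC = $16, so the firm stays open.
Solving P = MC: -143 - 20Q + 3Q^2 = 0 ⇒ Q = -13/3 or 11. On the upward-sloping branch, Q* = 11.
Check: AVC at Q = 11 is $52 ≤ P, so revenue covers variable cost.
Profit = P·Q − TC = 184·11 − 1140 = $884.

Produce at Q = 11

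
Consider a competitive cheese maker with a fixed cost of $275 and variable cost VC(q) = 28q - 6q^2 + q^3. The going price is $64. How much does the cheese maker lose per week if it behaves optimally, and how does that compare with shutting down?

AVC = 28 - 6q + q^2 has its minimum $19 at q = 3; price $64 clears that bar, so the firm operates.
With MC = 28 - 12q + 3q^2, P = MC on the upward-sloping part at q* = 6.
TR = 64·6 = 384. TC = 275 + 168 = 443. Profit = 384 − 443 = -$59.
Shutting down would mean losing the fixed cost of $275, so operating at a loss of $59 is better by $216.

Profit = -$59 at q = 6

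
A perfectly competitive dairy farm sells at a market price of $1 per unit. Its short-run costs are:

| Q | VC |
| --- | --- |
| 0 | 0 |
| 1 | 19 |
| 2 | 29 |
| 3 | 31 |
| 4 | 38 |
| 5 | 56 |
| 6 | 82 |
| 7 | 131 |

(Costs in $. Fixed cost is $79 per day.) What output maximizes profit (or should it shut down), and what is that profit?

Tabulate TR − TC: Q=0: -79; Q=1: -97; Q=2: -106; Q=3: -107; Q=4: -113; Q=5: -130; Q=6: -155; Q=7: -203.
Profit is highest at Q = 0. Equivalently, the lowest AVC in the table is 38/4 ≈ $9.50 at Q = 4, and P = $1 falls below it — price never covers variable cost, so the firm shuts down and loses only its fixed cost.

Q = 0 (shut down); profit = -$79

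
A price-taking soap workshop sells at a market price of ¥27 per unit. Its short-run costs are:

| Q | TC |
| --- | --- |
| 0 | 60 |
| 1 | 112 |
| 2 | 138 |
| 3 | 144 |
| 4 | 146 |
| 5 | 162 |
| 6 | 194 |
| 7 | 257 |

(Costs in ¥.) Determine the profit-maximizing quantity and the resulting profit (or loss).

Compute π = P·Q − TC at each output: Q=0: -60; Q=1: -85; Q=2: -84; Q=3: -63; Q=4: -38; Q=5: -27; Q=6: -32; Q=7: -68.
Profit is maximized at Q = 5. AVC there is 102/5 = ¥20.40 ≤ P, so producing beats shutting down (which would give -¥60).

Q = 5; profit = -¥27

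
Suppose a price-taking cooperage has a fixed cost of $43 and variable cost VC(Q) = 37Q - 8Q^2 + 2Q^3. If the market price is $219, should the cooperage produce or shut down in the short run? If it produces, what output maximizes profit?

Produce at Q = 7

Variable cost is VC = 37Q - 8Q^2 + 2Q^3, so AVC = VC/Q = 37 - 8Q + 2Q^2 and MC = dTC/dQ = 37 - 16Q + 6Q^2.
AVC hits its minimum where MC = AVC, at Q = 2, giving min AVC = 37 - 8·2 + 2·2^2 = $29.
P = $219 exceeds min AVC = $29, so the firm stays open.
Set P = MC: 219 = 37 - 16Q + 6Q^2 → -182 - 16Q + 6Q^2 = 0. The roots are Q = -13/3 and Q = 7; the profit-maximizing output is on the rising part of MC, so Q* = 7.
Check: AVC at Q = 7 is $79 ≤ P, so revenue covers variable cost.
Profit = P·Q − TC = 219·7 − 596 = $937.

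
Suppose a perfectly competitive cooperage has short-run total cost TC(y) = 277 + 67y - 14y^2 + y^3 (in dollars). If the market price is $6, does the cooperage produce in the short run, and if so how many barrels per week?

From TC, MC = TC'(y) = 67 - 28y + 3y^2 and AVC = VC/y = 67 - 14y + y^2.
The AVC parabola has its vertex at y = 14/2 = 7, where AVC = 67 - 14·7 + 7^2 = $18.
Since P = $6 < min AVC = $18, price fails to cover variable cost at any output.
Shutting down limits the loss to fixed cost, $277.

Shut down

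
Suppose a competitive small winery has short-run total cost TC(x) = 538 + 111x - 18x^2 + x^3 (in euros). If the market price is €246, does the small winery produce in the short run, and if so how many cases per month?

Produce at x = 15

From TC, MC = TC'(x) = 111 - 36x + 3x^2 and AVC = VC/x = 111 - 18x + x^2.
AVC hits its minimum where MC = AVC, at x = 9, giving min AVC = 111 - 18·9 + 9^2 = €30.
P = €246 exceeds min AVC = €30, so the firm stays open.
Solving P = MC: -135 - 36x + 3x^2 = 0 ⇒ x = -3 or 15. On the upward-sloping branch, x* = 15.
Check: AVC at x = 15 is €66 ≤ P, so revenue covers variable cost.
Profit = P·x − TC = 246·15 − 1528 = €2162.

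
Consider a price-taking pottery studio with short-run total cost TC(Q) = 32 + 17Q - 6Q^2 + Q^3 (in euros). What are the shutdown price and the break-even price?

Shutdown price = min AVC. AVC = 17 - 6Q + Q^2, with vertex at Q = 3 and minimum €8.
ATC = 32/Q + 17 - 6Q + Q^2. Setting dATC/dQ = −32/Q^2 − 6 + 2Q = 0 gives Q = 4 (since 2·4^3 − 6·4^2 = 32).
min ATC = 32/4 + 17 − 6·4 + 4^2 = €17. That is the break-even price.
Between these two prices the firm operates at a loss; above €17 it earns a profit.

Shutdown price = €8; break-even price = €17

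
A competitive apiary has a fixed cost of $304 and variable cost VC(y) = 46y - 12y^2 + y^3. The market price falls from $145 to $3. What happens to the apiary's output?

Output falls from 11 to 0 (the firm shuts down)

MC = 46 - 24y + 3y^2; the shutdown threshold is min AVC = $10 (at y = 6).
With P = $145 above the shutdown price, P = MC gives y = 11.
At P = $3 < min AVC = $10, price no longer covers variable cost at any output, so the firm shuts down: y = 0.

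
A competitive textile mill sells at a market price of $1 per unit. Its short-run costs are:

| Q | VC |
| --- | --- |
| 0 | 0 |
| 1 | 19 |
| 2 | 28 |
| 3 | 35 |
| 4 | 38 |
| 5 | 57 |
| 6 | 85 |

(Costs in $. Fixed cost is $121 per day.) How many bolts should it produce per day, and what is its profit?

Profit at each row (π = 1Q − TC): Q=0: -121; Q=1: -139; Q=2: -147; Q=3: -153; Q=4: -155; Q=5: -173; Q=6: -200.
Profit is highest at Q = 0. Equivalently, the lowest AVC in the table is 38/4 ≈ $9.50 at Q = 4, and P = $1 falls below it — price never covers variable cost, so the firm shuts down and loses only its fixed cost.

Q = 0 (shut down); profit = -$121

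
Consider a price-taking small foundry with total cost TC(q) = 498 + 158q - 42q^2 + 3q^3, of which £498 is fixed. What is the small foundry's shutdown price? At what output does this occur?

£11 per unit, at q = 7

The shutdown price is the minimum of AVC. VC = 158q - 42q^2 + 3q^3, so AVC = 158 - 42q + 3q^2.
dAVC/dq = -42 + 6q = 0 gives q = 7. min AVC = 158 - 42·7 + 3·7^2 = 11.
So the shutdown price is £11.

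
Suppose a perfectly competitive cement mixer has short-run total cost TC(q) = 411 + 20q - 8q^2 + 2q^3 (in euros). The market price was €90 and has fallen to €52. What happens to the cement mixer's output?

AVC = 20 - 8q + 2q^2, minimized at q = 2 where min AVC = €12. MC = 20 - 16q + 6q^2.
With P = €90 above the shutdown price, P = MC gives q = 5.
At P = €52 ≥ min AVC, set P = MC: q = 4. The firm stays open but cuts output.

Output falls from 5 to 4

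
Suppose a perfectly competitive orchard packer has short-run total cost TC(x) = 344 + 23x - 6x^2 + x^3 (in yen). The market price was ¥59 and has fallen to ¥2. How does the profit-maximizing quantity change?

Output falls from 6 to 0 (the firm shuts down)

MC = 23 - 12x + 3x^2; the shutdown threshold is min AVC = ¥14 (at x = 3).
With P = ¥59 above the shutdown price, P = MC gives x = 6.
At P = ¥2 < min AVC = ¥14, price no longer covers variable cost at any output, so the firm shuts down: x = 0.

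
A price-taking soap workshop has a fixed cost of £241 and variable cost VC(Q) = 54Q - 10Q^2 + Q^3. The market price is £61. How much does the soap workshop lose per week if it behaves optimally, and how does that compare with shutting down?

AVC = 54 - 10Q + Q^2; min AVC = £29 at Q = 5. Since P = £61 ≥ min AVC, the firm produces.
With MC = 54 - 20Q + 3Q^2, P = MC on the upward-sloping part at Q* = 7.
TR = 61·7 = 427. TC = 241 + 231 = 472. Profit = 427 − 472 = -£45.
By producing, the firm covers all variable cost plus £196 of fixed cost; shutting down would lose the full £241.

Profit = -£45 at Q = 7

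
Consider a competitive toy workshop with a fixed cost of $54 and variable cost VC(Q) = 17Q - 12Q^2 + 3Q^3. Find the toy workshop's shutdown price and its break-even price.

Shutdown price = $5; break-even price = $26

AVC = 17 - 12Q + 3Q^2; minimized at Q = 2, giving min AVC = $5. That is the shutdown price.
ATC = 54/Q + 17 - 12Q + 3Q^2. Setting dATC/dQ = −54/Q^2 − 12 + 6Q = 0 gives Q = 3 (since 6·3^3 − 12·3^2 = 54).
min ATC = 54/3 + 17 − 12·3 + 3·3^2 = $26. That is the break-even price.
For $5 ≤ P < $26 the firm produces at a loss; below $5 it shuts down.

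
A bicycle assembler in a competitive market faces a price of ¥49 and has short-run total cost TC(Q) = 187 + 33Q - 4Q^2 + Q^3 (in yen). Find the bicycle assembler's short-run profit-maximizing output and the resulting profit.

Profit = -¥123 at Q = 4

AVC = 33 - 4Q + Q^2; min AVC = ¥29 at Q = 2. Since P = ¥49 ≥ min AVC, the firm produces.
MC = 33 - 8Q + 3Q^2. Setting P = MC and taking the root on the rising branch gives Q* = 4.
TR = 49·4 = 196. TC = 187 + 132 = 319. Profit = 196 − 319 = -¥123.
Shutting down would mean losing the fixed cost of ¥187, so operating at a loss of ¥123 is better by ¥64.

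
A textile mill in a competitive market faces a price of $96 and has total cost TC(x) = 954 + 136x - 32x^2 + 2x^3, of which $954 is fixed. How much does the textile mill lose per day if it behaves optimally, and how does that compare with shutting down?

Profit = -$154 at x = 10

AVC = 136 - 32x + 2x^2 has its minimum $8 at x = 8; price $96 clears that bar, so the firm operates.
With MC = 136 - 64x + 6x^2, P = MC on the upward-sloping part at x* = 10.
TR = 96·10 = 960. TC = 954 + 160 = 1114. Profit = 960 − 1114 = -$154.
By producing, the firm covers all variable cost plus $800 of fixed cost; shutting down would lose the full $954.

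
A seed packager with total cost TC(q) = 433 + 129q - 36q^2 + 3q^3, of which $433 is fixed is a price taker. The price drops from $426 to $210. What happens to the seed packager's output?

Output falls from 11 to 9

MC = 129 - 72q + 9q^2; the shutdown threshold is min AVC = $21 (at q = 6).
At P = $426 ≥ min AVC, set P = MC on the rising branch: q = 11.
At P = $210 ≥ min AVC, set P = MC: q = 9. The firm stays open but cuts output.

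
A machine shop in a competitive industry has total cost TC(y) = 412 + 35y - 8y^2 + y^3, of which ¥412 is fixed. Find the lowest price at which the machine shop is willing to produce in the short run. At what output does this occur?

¥19 per unit, at y = 4

The firm shuts down when price falls below the minimum of average variable cost. AVC = VC/y = 35 - 8y + y^2.
At the minimum of AVC, MC = AVC. MC = 35 - 16y + 3y^2; setting MC = AVC gives 2y^2 - 8y = 0, so y = 4. min AVC = 19.
So the shutdown price is ¥19.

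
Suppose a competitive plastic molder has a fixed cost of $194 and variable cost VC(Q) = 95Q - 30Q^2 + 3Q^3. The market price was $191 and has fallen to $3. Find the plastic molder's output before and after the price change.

Output falls from 8 to 0 (the firm shuts down)

MC = 95 - 60Q + 9Q^2; the shutdown threshold is min AVC = $20 (at Q = 5).
At P = $191 ≥ min AVC, set P = MC on the rising branch: Q = 8.
At P = $3 < min AVC = $20, price no longer covers variable cost at any output, so the firm shuts down: Q = 0.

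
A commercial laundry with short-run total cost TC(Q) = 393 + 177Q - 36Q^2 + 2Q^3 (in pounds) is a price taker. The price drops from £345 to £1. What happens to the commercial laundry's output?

Output falls from 14 to 0 (the firm shuts down)

AVC = 177 - 36Q + 2Q^2, minimized at Q = 9 where min AVC = £15. MC = 177 - 72Q + 6Q^2.
With P = £345 above the shutdown price, P = MC gives Q = 14.
At P = £1 < min AVC = £15, price no longer covers variable cost at any output, so the firm shuts down: Q = 0.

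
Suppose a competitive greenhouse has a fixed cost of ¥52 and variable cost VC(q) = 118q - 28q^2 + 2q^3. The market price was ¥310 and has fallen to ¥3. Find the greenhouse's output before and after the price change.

Output falls from 12 to 0 (the firm shuts down)

AVC = 118 - 28q + 2q^2, minimized at q = 7 where min AVC = ¥20. MC = 118 - 56q + 6q^2.
At P = ¥310 ≥ min AVC, set P = MC on the rising branch: q = 12.
At P = ¥3 < min AVC = ¥20, price no longer covers variable cost at any output, so the firm shuts down: q = 0.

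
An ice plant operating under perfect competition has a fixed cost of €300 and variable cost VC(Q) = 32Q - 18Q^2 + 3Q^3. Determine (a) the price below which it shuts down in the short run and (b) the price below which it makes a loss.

Shutdown price = €5; break-even price = €77

AVC = 32 - 18Q + 3Q^2; minimized at Q = 3, giving min AVC = €5. That is the shutdown price.
ATC = 300/Q + 32 - 18Q + 3Q^2. Setting dATC/dQ = −300/Q^2 − 18 + 6Q = 0 gives Q = 5 (since 6·5^3 − 18·5^2 = 300).
min ATC = 300/5 + 32 − 18·5 + 3·5^2 = €77. That is the break-even price.
For €5 ≤ P < €77 the firm produces at a loss; below €5 it shuts down.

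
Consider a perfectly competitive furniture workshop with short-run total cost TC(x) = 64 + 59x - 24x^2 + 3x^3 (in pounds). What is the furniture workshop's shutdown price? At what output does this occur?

The shutdown price is the minimum of AVC. VC = 59x - 24x^2 + 3x^3, so AVC = 59 - 24x + 3x^2.
dAVC/dx = -24 + 6x = 0 gives x = 4. min AVC = 59 - 24·4 + 3·4^2 = 11.
So the shutdown price is £11.

£11 per unit, at x = 4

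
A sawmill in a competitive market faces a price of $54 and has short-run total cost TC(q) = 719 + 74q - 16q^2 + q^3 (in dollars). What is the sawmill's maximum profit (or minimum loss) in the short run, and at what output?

AVC = 74 - 16q + q^2; min AVC = $10 at q = 8. Since P = $54 ≥ min AVC, the firm produces.
With MC = 74 - 32q + 3q^2, P = MC on the upward-sloping part at q* = 10.
TR = 54·10 = 540. TC = 719 + 140 = 859. Profit = 540 − 859 = -$319.
By producing, the firm covers all variable cost plus $400 of fixed cost; shutting down would lose the full $719.

Profit = -$319 at q = 10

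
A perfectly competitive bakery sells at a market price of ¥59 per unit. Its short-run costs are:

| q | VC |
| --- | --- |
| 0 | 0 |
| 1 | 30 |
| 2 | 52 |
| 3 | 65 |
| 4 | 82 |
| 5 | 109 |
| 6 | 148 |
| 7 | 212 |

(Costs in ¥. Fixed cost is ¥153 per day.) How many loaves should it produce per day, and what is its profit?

q = 6; profit = ¥53

Compute π = P·q − TC at each output: q=0: -153; q=1: -124; q=2: -87; q=3: -41; q=4: 1; q=5: 33; q=6: 53; q=7: 48.
Profit is maximized at q = 6. AVC there is 148/6 = ¥24.67 ≤ P, so producing beats shutting down (which would give -¥153).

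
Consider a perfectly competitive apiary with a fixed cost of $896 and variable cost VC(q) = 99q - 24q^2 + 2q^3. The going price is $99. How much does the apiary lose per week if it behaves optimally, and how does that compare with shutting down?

AVC = 99 - 24q + 2q^2; min AVC = $27 at q = 6. Since P = $99 ≥ min AVC, the firm produces.
MC = 99 - 48q + 6q^2. Setting P = MC and taking the root on the rising branch gives q* = 8.
TR = 99·8 = 792. TC = 896 + 280 = 1176. Profit = 792 − 1176 = -$384.
By producing, the firm covers all variable cost plus $512 of fixed cost; shutting down would lose the full $896.

Profit = -$384 at q = 8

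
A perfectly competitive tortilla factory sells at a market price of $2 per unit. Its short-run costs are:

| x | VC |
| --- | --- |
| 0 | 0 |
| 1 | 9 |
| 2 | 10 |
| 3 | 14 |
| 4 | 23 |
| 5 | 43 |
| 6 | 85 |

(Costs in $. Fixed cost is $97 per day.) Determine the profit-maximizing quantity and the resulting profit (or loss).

Profit at each row (π = 2x − TC): x=0: -97; x=1: -104; x=2: -103; x=3: -105; x=4: -112; x=5: -130; x=6: -170.
Profit is highest at x = 0. Equivalently, the lowest AVC in the table is 14/3 ≈ $4.67 at x = 3, and P = $2 falls below it — price never covers variable cost, so the firm shuts down and loses only its fixed cost.

x = 0 (shut down); profit = -$97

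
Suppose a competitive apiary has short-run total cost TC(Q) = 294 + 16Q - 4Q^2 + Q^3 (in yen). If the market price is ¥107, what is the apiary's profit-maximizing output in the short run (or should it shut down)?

Strip out fixed cost: VC = 16Q - 4Q^2 + Q^3. Then AVC = 16 - 4Q + Q^2 and MC = 16 - 8Q + 3Q^2.
AVC is minimized where dAVC/dQ = -4 + 2Q = 0, at Q = 2; min AVC = 16 - 4·2 + 2^2 = ¥12.
Because ¥107 ≥ ¥12, revenue can cover variable cost; the firm operates.
P = MC gives -91 - 8Q + 3Q^2 = 0, with roots -13/3 and 7. Take the larger (rising MC): Q* = 7.
Check: AVC at Q = 7 is ¥37 ≤ P, so revenue covers variable cost.
Profit = P·Q − TC = 107·7 − 553 = ¥196.

Produce at Q = 7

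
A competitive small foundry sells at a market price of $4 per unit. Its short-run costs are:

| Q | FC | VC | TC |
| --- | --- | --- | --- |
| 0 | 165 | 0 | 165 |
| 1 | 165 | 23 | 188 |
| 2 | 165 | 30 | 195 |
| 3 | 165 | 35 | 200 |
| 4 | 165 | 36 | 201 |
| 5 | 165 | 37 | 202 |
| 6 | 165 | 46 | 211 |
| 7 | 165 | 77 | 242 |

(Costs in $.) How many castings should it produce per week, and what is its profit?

Q = 0 (shut down); profit = -$165

Profit at each row (π = 4Q − TC): Q=0: -165; Q=1: -184; Q=2: -187; Q=3: -188; Q=4: -185; Q=5: -182; Q=6: -187; Q=7: -214.
Profit is highest at Q = 0. Equivalently, the lowest AVC in the table is 37/5 ≈ $7.40 at Q = 5, and P = $4 falls below it — price never covers variable cost, so the firm shuts down and loses only its fixed cost.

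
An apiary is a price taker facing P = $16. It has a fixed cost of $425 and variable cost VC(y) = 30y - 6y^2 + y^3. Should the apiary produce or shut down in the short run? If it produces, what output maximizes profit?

Shut down

Strip out fixed cost: VC = 30y - 6y^2 + y^3. Then AVC = 30 - 6y + y^2 and MC = 30 - 12y + 3y^2.
The AVC parabola has its vertex at y = 6/2 = 3, where AVC = 30 - 6·3 + 3^2 = $21.
Since P = $16 < min AVC = $21, price fails to cover variable cost at any output.
Best response: produce nothing and absorb the $425 fixed cost.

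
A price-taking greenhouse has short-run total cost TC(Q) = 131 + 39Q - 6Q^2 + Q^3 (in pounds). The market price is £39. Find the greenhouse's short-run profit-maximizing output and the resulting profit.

Profit = -£99 at Q = 4

AVC = 39 - 6Q + Q^2; min AVC = £30 at Q = 3. Since P = £39 ≥ min AVC, the firm produces.
With MC = 39 - 12Q + 3Q^2, P = MC on the upward-sloping part at Q* = 4.
TR = 39·4 = 156. TC = 131 + 124 = 255. Profit = 156 − 255 = -£99.
Shutting down would mean losing the fixed cost of £131, so operating at a loss of £99 is better by £32.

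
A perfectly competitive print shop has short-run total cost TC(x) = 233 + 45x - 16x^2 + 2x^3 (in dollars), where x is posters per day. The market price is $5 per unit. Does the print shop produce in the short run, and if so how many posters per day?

From TC, MC = TC'(x) = 45 - 32x + 6x^2 and AVC = VC/x = 45 - 16x + 2x^2.
The AVC parabola has its vertex at x = 16/4 = 4, where AVC = 45 - 16·4 + 2·4^2 = $13.
With P < min AVC ($5 < $13), every unit sold adds to the loss.
The firm minimizes its loss by shutting down and losing only its fixed cost of $233.

Shut down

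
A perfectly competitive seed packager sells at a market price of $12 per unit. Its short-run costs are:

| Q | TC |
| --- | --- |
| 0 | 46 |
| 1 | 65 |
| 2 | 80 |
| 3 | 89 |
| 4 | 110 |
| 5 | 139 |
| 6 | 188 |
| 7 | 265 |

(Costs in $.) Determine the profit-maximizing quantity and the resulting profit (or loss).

Profit at each row (π = 12Q − TC): Q=0: -46; Q=1: -53; Q=2: -56; Q=3: -53; Q=4: -62; Q=5: -79; Q=6: -116; Q=7: -181.
Profit is highest at Q = 0. Equivalently, the lowest AVC in the table is 43/3 ≈ $14.33 at Q = 3, and P = $12 falls below it — price never covers variable cost, so the firm shuts down and loses only its fixed cost.

Q = 0 (shut down); profit = -$46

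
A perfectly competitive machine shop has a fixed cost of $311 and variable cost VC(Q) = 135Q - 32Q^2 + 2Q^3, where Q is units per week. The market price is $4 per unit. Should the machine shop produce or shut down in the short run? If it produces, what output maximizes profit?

Shut down

Variable cost is VC = 135Q - 32Q^2 + 2Q^3, so AVC = VC/Q = 135 - 32Q + 2Q^2 and MC = dTC/dQ = 135 - 64Q + 6Q^2.
AVC hits its minimum where MC = AVC, at Q = 8, giving min AVC = 135 - 32·8 + 2·8^2 = $7.
P = $4 lies below min AVC = $7; no output level covers variable cost.
Shutting down limits the loss to fixed cost, $311.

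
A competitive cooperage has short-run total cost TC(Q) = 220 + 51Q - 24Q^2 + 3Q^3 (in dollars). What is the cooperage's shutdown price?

The shutdown price is the minimum of AVC. VC = 51Q - 24Q^2 + 3Q^3, so AVC = 51 - 24Q + 3Q^2.
At the minimum of AVC, MC = AVC. MC = 51 - 48Q + 9Q^2; setting MC = AVC gives 6Q^2 - 24Q = 0, so Q = 4. min AVC = 3.
The firm shuts down for any P below $3.

$3 per unit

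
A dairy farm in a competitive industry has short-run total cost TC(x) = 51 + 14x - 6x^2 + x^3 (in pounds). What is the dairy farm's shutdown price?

£5 per unit

Short-run supply begins at min AVC. From VC = 14x - 6x^2 + x^3, AVC = 14 - 6x + x^2.
At the minimum of AVC, MC = AVC. MC = 14 - 12x + 3x^2; setting MC = AVC gives 2x^2 - 6x = 0, so x = 3. min AVC = 5.
The firm shuts down for any P below £5.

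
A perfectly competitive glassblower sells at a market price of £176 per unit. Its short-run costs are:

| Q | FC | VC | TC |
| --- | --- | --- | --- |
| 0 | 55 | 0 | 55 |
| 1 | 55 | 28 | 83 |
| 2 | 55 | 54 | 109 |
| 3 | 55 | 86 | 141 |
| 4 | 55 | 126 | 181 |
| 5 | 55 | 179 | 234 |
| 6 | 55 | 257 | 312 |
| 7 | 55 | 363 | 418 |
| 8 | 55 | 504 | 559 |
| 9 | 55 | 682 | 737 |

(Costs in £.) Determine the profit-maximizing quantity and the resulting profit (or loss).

Profit at each row (π = 176Q − TC): Q=0: -55; Q=1: 93; Q=2: 243; Q=3: 387; Q=4: 523; Q=5: 646; Q=6: 744; Q=7: 814; Q=8: 849; Q=9: 847.
Profit is maximized at Q = 8. AVC there is 504/8 = £63 ≤ P, so producing beats shutting down (which would give -£55).

Q = 8; profit = £849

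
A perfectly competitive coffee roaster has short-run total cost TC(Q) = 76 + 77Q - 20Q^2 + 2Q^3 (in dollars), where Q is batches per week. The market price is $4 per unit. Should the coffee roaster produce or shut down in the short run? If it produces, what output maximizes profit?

Shut down

Strip out fixed cost: VC = 77Q - 20Q^2 + 2Q^3. Then AVC = 77 - 20Q + 2Q^2 and MC = 77 - 40Q + 6Q^2.
AVC hits its minimum where MC = AVC, at Q = 5, giving min AVC = 77 - 20·5 + 2·5^2 = $27.
P = $4 lies below min AVC = $27; no output level covers variable cost.
Best response: produce nothing and absorb the $76 fixed cost.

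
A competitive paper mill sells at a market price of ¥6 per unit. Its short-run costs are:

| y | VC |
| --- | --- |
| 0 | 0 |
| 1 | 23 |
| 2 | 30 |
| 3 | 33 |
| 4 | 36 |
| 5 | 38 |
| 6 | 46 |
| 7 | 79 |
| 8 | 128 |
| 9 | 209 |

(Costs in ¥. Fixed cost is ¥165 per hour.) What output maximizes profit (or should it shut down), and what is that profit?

y = 0 (shut down); profit = -¥165

Tabulate TR − TC: y=0: -165; y=1: -182; y=2: -183; y=3: -180; y=4: -177; y=5: -173; y=6: -175; y=7: -202; y=8: -245; y=9: -320.
Profit is highest at y = 0. Equivalently, the lowest AVC in the table is 38/5 ≈ ¥7.60 at y = 5, and P = ¥6 falls below it — price never covers variable cost, so the firm shuts down and loses only its fixed cost.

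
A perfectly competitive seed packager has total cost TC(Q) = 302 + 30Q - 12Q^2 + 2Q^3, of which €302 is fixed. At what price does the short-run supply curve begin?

The shutdown price is the minimum of AVC. VC = 30Q - 12Q^2 + 2Q^3, so AVC = 30 - 12Q + 2Q^2.
At the minimum of AVC, MC = AVC. MC = 30 - 24Q + 6Q^2; setting MC = AVC gives 4Q^2 - 12Q = 0, so Q = 3. min AVC = 12.
So the shutdown price is €12.

€12 per unit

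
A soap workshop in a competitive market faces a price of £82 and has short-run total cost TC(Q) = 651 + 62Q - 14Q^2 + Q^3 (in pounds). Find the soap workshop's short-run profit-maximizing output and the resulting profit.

Profit = -£51 at Q = 10

AVC = 62 - 14Q + Q^2; min AVC = £13 at Q = 7. Since P = £82 ≥ min AVC, the firm produces.
MC = 62 - 28Q + 3Q^2. Setting P = MC and taking the root on the rising branch gives Q* = 10.
TR = 82·10 = 820. TC = 651 + 220 = 871. Profit = 820 − 871 = -£51.
That loss of £51 beats the £651 the firm would lose by shutting down; producing recovers £600 of fixed cost.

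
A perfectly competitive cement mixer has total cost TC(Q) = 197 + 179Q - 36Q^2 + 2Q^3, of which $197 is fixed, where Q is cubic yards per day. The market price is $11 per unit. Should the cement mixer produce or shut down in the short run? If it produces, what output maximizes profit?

Shut down

Variable cost is VC = 179Q - 36Q^2 + 2Q^3, so AVC = VC/Q = 179 - 36Q + 2Q^2 and MC = dTC/dQ = 179 - 72Q + 6Q^2.
AVC hits its minimum where MC = AVC, at Q = 9, giving min AVC = 179 - 36·9 + 2·9^2 = $17.
P = $11 lies below min AVC = $17; no output level covers variable cost.
The firm minimizes its loss by shutting down and losing only its fixed cost of $197.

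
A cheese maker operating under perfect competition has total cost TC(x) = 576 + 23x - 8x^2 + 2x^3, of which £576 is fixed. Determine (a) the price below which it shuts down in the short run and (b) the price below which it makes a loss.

Shutdown price = min AVC. AVC = 23 - 8x + 2x^2, with vertex at x = 2 and minimum £15.
ATC = 576/x + 23 - 8x + 2x^2. Setting dATC/dx = −576/x^2 − 8 + 4x = 0 gives x = 6 (since 4·6^3 − 8·6^2 = 576).
min ATC = 576/6 + 23 − 8·6 + 2·6^2 = £143. That is the break-even price.
For £15 ≤ P < £143 the firm produces at a loss; below £15 it shuts down.

Shutdown price = £15; break-even price = £143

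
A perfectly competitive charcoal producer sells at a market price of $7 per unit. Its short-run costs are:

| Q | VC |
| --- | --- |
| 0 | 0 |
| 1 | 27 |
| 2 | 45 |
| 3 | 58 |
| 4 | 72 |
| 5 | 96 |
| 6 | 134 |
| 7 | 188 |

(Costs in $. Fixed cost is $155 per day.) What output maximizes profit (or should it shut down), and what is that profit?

Q = 0 (shut down); profit = -$155

Compute π = P·Q − TC at each output: Q=0: -155; Q=1: -175; Q=2: -186; Q=3: -192; Q=4: -199; Q=5: -216; Q=6: -247; Q=7: -294.
Profit is highest at Q = 0. Equivalently, the lowest AVC in the table is 72/4 ≈ $18 at Q = 4, and P = $7 falls below it — price never covers variable cost, so the firm shuts down and loses only its fixed cost.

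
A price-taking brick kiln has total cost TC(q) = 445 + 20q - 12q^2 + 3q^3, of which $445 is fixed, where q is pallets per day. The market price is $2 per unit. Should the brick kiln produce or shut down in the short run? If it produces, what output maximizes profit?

Shut down

Variable cost is VC = 20q - 12q^2 + 3q^3, so AVC = VC/q = 20 - 12q + 3q^2 and MC = dTC/dq = 20 - 24q + 9q^2.
AVC is minimized where dAVC/dq = -12 + 6q = 0, at q = 2; min AVC = 20 - 12·2 + 3·2^2 = $8.
With P < min AVC ($2 < $8), every unit sold adds to the loss.
The firm minimizes its loss by shutting down and losing only its fixed cost of $445.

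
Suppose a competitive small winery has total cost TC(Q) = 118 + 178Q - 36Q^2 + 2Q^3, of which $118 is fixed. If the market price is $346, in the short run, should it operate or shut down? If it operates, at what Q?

Strip out fixed cost: VC = 178Q - 36Q^2 + 2Q^3. Then AVC = 178 - 36Q + 2Q^2 and MC = 178 - 72Q + 6Q^2.
AVC is minimized where dAVC/dQ = -36 + 4Q = 0, at Q = 9; min AVC = 178 - 36·9 + 2·9^2 = $16.
Since P = $346 ≥ min AVC = $16, price covers variable cost and the firm should produce.
Set P = MC: 346 = 178 - 72Q + 6Q^2 → -168 - 72Q + 6Q^2 = 0. The roots are Q = -2 and Q = 14; the profit-maximizing output is on the rising part of MC, so Q* = 14.
Check: AVC at Q = 14 is $66 ≤ P, so revenue covers variable cost.
Profit = P·Q − TC = 346·14 − 1042 = $3802.

Produce at Q = 14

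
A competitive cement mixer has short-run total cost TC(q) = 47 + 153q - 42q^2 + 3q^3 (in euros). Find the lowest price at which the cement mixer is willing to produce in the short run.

€6 per unit

The shutdown price is the minimum of AVC. VC = 153q - 42q^2 + 3q^3, so AVC = 153 - 42q + 3q^2.
dAVC/dq = -42 + 6q = 0 gives q = 7. min AVC = 153 - 42·7 + 3·7^2 = 6.
For P < €6 the firm produces nothing.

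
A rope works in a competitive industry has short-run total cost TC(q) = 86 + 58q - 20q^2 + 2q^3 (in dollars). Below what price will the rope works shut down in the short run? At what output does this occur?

$8 per unit, at q = 5

The firm shuts down when price falls below the minimum of average variable cost. AVC = VC/q = 58 - 20q + 2q^2.
dAVC/dq = -20 + 4q = 0 gives q = 5. min AVC = 58 - 20·5 + 2·5^2 = 8.
The firm shuts down for any P below $8.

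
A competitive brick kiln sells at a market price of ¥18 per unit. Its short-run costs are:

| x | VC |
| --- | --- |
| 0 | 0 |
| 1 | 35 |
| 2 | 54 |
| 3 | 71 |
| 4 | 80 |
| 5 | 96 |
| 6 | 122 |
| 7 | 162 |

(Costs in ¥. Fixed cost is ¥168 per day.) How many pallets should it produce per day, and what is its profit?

Compute π = P·x − TC at each output: x=0: -168; x=1: -185; x=2: -186; x=3: -185; x=4: -176; x=5: -174; x=6: -182; x=7: -204.
Profit is highest at x = 0. Equivalently, the lowest AVC in the table is 96/5 ≈ ¥19.20 at x = 5, and P = ¥18 falls below it — price never covers variable cost, so the firm shuts down and loses only its fixed cost.

x = 0 (shut down); profit = -¥168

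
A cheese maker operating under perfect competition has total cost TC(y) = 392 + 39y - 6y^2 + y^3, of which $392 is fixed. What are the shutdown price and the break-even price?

Shutdown price = $30; break-even price = $102

AVC = 39 - 6y + y^2; minimized at y = 3, giving min AVC = $30. That is the shutdown price.
ATC = 392/y + 39 - 6y + y^2. Setting dATC/dy = −392/y^2 − 6 + 2y = 0 gives y = 7 (since 2·7^3 − 6·7^2 = 392).
min ATC = 392/7 + 39 − 6·7 + 7^2 = $102. That is the break-even price.
For $30 ≤ P < $102 the firm produces at a loss; below $30 it shuts down.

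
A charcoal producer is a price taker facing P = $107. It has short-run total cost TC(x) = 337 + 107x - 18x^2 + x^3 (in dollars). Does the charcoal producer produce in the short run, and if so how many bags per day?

Strip out fixed cost: VC = 107x - 18x^2 + x^3. Then AVC = 107 - 18x + x^2 and MC = 107 - 36x + 3x^2.
The AVC parabola has its vertex at x = 18/2 = 9, where AVC = 107 - 18·9 + 9^2 = $26.
P = $107 exceeds min AVC = $26, so the firm stays open.
Set P = MC: 107 = 107 - 36x + 3x^2 → -36x + 3x^2 = 0. The roots are x = 0 and x = 12; the profit-maximizing output is on the rising part of MC, so x* = 12.
Check: AVC at x = 12 is $35 ≤ P, so revenue covers variable cost.
Profit = P·x − TC = 107·12 − 757 = $527.

Produce at x = 12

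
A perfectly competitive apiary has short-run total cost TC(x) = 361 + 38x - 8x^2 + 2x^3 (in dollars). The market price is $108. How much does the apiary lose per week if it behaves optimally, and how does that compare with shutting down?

Profit = -$61 at x = 5

AVC = 38 - 8x + 2x^2; min AVC = $30 at x = 2. Since P = $108 ≥ min AVC, the firm produces.
With MC = 38 - 16x + 6x^2, P = MC on the upward-sloping part at x* = 5.
TR = 108·5 = 540. TC = 361 + 240 = 601. Profit = 540 − 601 = -$61.
By producing, the firm covers all variable cost plus $300 of fixed cost; shutting down would lose the full $361.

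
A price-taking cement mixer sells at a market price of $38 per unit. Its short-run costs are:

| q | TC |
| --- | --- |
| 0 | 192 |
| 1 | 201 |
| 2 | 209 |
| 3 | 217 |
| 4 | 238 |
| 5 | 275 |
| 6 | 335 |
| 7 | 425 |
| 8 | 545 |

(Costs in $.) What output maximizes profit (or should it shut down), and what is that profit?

Profit at each row (π = 38q − TC): q=0: -192; q=1: -163; q=2: -133; q=3: -103; q=4: -86; q=5: -85; q=6: -107; q=7: -159; q=8: -241.
Profit is maximized at q = 5. AVC there is 83/5 = $16.60 ≤ P, so producing beats shutting down (which would give -$192).

q = 5; profit = -$85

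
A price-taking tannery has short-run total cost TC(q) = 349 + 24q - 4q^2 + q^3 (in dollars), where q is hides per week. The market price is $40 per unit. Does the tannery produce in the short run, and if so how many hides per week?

Produce at q = 4

From TC, MC = TC'(q) = 24 - 8q + 3q^2 and AVC = VC/q = 24 - 4q + q^2.
The AVC parabola has its vertex at q = 4/2 = 2, where AVC = 24 - 4·2 + 2^2 = $20.
Since P = $40 ≥ min AVC = $20, price covers variable cost and the firm should produce.
Solving P = MC: -16 - 8q + 3q^2 = 0 ⇒ q = -4/3 or 4. On the upward-sloping branch, q* = 4.
Check: AVC at q = 4 is $24 ≤ P, so revenue covers variable cost.
Profit = P·q − TC = 40·4 − 445 = -$285, a loss, but smaller than the $349 fixed cost the firm would lose by shutting down.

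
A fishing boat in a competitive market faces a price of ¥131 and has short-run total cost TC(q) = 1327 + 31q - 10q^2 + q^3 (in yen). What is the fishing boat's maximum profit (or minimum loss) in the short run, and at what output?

Profit = -¥327 at q = 10

AVC = 31 - 10q + q^2; min AVC = ¥6 at q = 5. Since P = ¥131 ≥ min AVC, the firm produces.
MC = 31 - 20q + 3q^2. Setting P = MC and taking the root on the rising branch gives q* = 10.
TR = 131·10 = 1310. TC = 1327 + 310 = 1637. Profit = 1310 − 1637 = -¥327.
That loss of ¥327 beats the ¥1327 the firm would lose by shutting down; producing recovers ¥1000 of fixed cost.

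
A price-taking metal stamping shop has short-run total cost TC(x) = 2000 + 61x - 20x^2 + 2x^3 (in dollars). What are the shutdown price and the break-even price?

Shutdown price = $11; break-even price = $261

Shutdown price = min AVC. AVC = 61 - 20x + 2x^2, with vertex at x = 5 and minimum $11.
ATC = 2000/x + 61 - 20x + 2x^2. Setting dATC/dx = −2000/x^2 − 20 + 4x = 0 gives x = 10 (since 4·10^3 − 20·10^2 = 2000).
min ATC = 2000/10 + 61 − 20·10 + 2·10^2 = $261. That is the break-even price.
For $11 ≤ P < $261 the firm produces at a loss; below $11 it shuts down.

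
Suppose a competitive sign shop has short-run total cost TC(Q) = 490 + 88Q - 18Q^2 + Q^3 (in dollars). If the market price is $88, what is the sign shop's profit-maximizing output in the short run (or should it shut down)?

Produce at Q = 12

Strip out fixed cost: VC = 88Q - 18Q^2 + Q^3. Then AVC = 88 - 18Q + Q^2 and MC = 88 - 36Q + 3Q^2.
AVC hits its minimum where MC = AVC, at Q = 9, giving min AVC = 88 - 18·9 + 9^2 = $7.
P = $88 exceeds min AVC = $7, so the firm stays open.
Solving P = MC: -36Q + 3Q^2 = 0 ⇒ Q = 0 or 12. On the upward-sloping branch, Q* = 12.
Check: AVC at Q = 12 is $16 ≤ P, so revenue covers variable cost.
Profit = P·Q − TC = 88·12 − 682 = $374.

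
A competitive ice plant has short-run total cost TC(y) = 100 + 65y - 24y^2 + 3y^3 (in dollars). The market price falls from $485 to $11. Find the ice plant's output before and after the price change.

Output falls from 10 to 0 (the firm shuts down)

MC = 65 - 48y + 9y^2; the shutdown threshold is min AVC = $17 (at y = 4).
At P = $485 ≥ min AVC, set P = MC on the rising branch: y = 10.
At P = $11 < min AVC = $17, price no longer covers variable cost at any output, so the firm shuts down: y = 0.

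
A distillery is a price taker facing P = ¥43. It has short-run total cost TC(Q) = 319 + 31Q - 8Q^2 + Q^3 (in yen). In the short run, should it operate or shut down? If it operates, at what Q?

Variable cost is VC = 31Q - 8Q^2 + Q^3, so AVC = VC/Q = 31 - 8Q + Q^2 and MC = dTC/dQ = 31 - 16Q + 3Q^2.
AVC is minimized where dAVC/dQ = -8 + 2Q = 0, at Q = 4; min AVC = 31 - 8·4 + 4^2 = ¥15.
Since P = ¥43 ≥ min AVC = ¥15, price covers variable cost and the firm should produce.
Solving P = MC: -12 - 16Q + 3Q^2 = 0 ⇒ Q = -2/3 or 6. On the upward-sloping branch, Q* = 6.
Check: AVC at Q = 6 is ¥19 ≤ P, so revenue covers variable cost.
Profit = P·Q − TC = 43·6 − 433 = -¥175, a loss, but smaller than the ¥319 fixed cost the firm would lose by shutting down.

Produce at Q = 6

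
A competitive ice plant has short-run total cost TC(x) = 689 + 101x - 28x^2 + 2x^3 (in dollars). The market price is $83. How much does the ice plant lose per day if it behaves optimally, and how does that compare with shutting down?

AVC = 101 - 28x + 2x^2; min AVC = $3 at x = 7. Since P = $83 ≥ min AVC, the firm produces.
MC = 101 - 56x + 6x^2. Setting P = MC and taking the root on the rising branch gives x* = 9.
TR = 83·9 = 747. TC = 689 + 99 = 788. Profit = 747 − 788 = -$41.
By producing, the firm covers all variable cost plus $648 of fixed cost; shutting down would lose the full $689.

Profit = -$41 at x = 9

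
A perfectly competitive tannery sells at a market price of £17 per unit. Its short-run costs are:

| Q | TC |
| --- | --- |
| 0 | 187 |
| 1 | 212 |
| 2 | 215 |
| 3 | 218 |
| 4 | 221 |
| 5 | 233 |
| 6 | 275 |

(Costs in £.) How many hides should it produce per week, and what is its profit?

Compute π = P·Q − TC at each output: Q=0: -187; Q=1: -195; Q=2: -181; Q=3: -167; Q=4: -153; Q=5: -148; Q=6: -173.
Profit is maximized at Q = 5. AVC there is 46/5 = £9.20 ≤ P, so producing beats shutting down (which would give -£187).

Q = 5; profit = -£148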